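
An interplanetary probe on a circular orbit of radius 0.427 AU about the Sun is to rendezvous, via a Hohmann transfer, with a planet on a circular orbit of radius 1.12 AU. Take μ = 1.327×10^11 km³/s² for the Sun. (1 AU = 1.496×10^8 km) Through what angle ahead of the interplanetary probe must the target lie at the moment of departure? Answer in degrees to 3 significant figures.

φ = 76.7°

In km: r₁ = 0.427 × 1.496×10^8 = 6.38792×10^7 km; r₂ = 1.12 × 1.496×10^8 = 1.67552×10^8 km.
Semi-major axis of the transfer orbit: a_t = (6.38792×10^7 + 1.67552×10^8)/2 = 1.157156×10^8 km.
The half-period of the transfer ellipse is t = π√(a_t³/μ) = 1.0735×10^7 s.
The target's mean motion on its circular orbit is ω₂ = √(μ/r₂³) = 1.6796×10^-7 rad/s.
Angle swept by the target during transfer: ω₂·t = 1.803 rad = 103.3°.
The interplanetary probe traverses 180° on the transfer ellipse, so the target must lead by 180° − 103.3° = 76.7°.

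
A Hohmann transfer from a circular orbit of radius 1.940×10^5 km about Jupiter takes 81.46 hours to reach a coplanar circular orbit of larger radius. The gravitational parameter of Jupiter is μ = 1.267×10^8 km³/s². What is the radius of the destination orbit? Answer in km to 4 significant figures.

Transfer time t = 81.46 hours = 2.93256×10^5 s, and t = π√(a_t³/μ).
So a_t = (μ t²/π²)^(1/3) = (1.267×10^8 × (2.93256×10^5)² / π²)^(1/3) = 1.0335×10^6 km.
Since a_t = (r₁ + r₂)/2, r₂ = 2a_t − r₁ = 2×1.0335×10^6 − 1.940×10^5 = 1.873×10^6 km.

r₂ = 1.873×10^6 km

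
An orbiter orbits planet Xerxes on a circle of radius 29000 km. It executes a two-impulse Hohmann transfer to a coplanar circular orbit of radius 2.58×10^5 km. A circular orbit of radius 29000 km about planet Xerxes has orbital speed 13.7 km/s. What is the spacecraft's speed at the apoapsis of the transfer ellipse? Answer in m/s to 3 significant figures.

From the circular-orbit relation v² = μ/r at r = 29000 km: μ = v²r = (13.7)² × 29000 = 5.44301×10^6 km³/s².
Transfer-ellipse semi-major axis a_t = (r₁ + r₂)/2 = (29000 + 2.580×10^5)/2 = 1.435×10^5 km.
At apoapsis, r = 2.580×10^5 km.
Applying v² = μ(2/r − 1/a_t): v = 2.065 km/s.

v = 2060 m/s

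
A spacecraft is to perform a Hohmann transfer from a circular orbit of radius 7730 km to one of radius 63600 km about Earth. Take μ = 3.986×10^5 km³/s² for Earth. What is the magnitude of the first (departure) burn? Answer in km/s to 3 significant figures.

Δv₁ = 2.41 km/s

Transfer-ellipse semi-major axis a_t = (r₁ + r₂)/2 = (7730 + 63600)/2 = 35665 km.
On the circular orbit at r = 7730 km, v_c = √(μ/r) = 7.181 km/s.
Vis-viva on the transfer ellipse at r = 7730 km gives v_t = √[μ(2/r − 1/a_t)] = 9.589 km/s.
Δv₁ = |v_t − v_c| = |9.589 − 7.181| = 2.408 km/s.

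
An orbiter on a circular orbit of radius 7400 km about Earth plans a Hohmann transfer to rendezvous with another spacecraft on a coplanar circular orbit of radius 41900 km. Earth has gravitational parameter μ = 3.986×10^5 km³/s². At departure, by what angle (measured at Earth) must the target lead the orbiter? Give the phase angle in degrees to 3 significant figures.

The Hohmann ellipse has a_t = (r₁ + r₂)/2 = 24650 km.
Transfer time t = π√(a_t³/μ) = 19258 s.
The target's mean motion on its circular orbit is ω₂ = √(μ/r₂³) = 7.3612×10^-5 rad/s.
Angle swept by the target during transfer: ω₂·t = 1.4176 rad = 81.22°.
The orbiter traverses 180° on the transfer ellipse, so the target must lead by 180° − 81.22° = 98.8°.

φ = 98.8°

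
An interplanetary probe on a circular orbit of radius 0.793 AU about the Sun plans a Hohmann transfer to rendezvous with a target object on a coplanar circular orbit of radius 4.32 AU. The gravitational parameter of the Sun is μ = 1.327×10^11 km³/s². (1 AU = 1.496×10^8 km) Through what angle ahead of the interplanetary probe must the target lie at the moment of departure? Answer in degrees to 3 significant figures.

φ = 98.1°

In km: r₁ = 0.793 × 1.496×10^8 = 1.186328×10^8 km; r₂ = 4.32 × 1.496×10^8 = 6.46272×10^8 km.
Semi-major axis of the transfer orbit: a_t = (1.186328×10^8 + 6.46272×10^8)/2 = 3.824524×10^8 km.
Transfer time t = π√(a_t³/μ) = 6.4503×10^7 s.
The target's mean motion on its circular orbit is ω₂ = √(μ/r₂³) = 2.2172×10^-8 rad/s.
Angle swept by the target during transfer: ω₂·t = 1.4302 rad = 81.94°.
Arrival is 180° from departure on the ellipse, so φ = 180° − 81.94° = 98.1°.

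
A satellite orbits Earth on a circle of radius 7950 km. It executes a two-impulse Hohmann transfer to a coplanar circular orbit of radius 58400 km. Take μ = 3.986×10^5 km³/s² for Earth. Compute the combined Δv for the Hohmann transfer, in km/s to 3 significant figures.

Δv = 3.65 km/s

Transfer-ellipse semi-major axis a_t = (r₁ + r₂)/2 = (7950 + 58400)/2 = 33175 km.
Circular speed at r₁: v₁ = √(μ/r₁) = √(3.986×10^5/7950) = 7.081 km/s.
Transfer-orbit speed at r₁ (vis-viva): v_p = √[μ(2/r₁ − 1/a_t)] = 9.395 km/s.
First burn Δv₁ = |v_p − v₁| = 2.314 km/s.
Circular speed at r₂: v₂ = √(μ/r₂) = 2.613 km/s.
Transfer-orbit speed at r₂: v_a = √[μ(2/r₂ − 1/a_t)] = 1.279 km/s.
Second burn Δv₂ = |v₂ − v_a| = 1.334 km/s.
Δv = Δv₁ + Δv₂ = 2.314 + 1.334 = 3.648 km/s.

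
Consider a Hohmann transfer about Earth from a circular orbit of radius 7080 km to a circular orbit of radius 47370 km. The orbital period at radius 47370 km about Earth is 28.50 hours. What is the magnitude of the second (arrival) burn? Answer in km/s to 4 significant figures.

From Kepler's third law T² = 4π²r³/μ at r = 47370 km, T = 28.50 hours = 28.50 × 3600 s = 1.026×10^5 s: μ = 4π²r³/T² = 3.98635×10^5 km³/s².
Semi-major axis of the transfer orbit: a_t = (7080 + 47370)/2 = 27225 km.
On the circular orbit at r = 47370 km, v_c = √(μ/r) = 2.901 km/s.
Vis-viva on the transfer ellipse at r = 47370 km gives v_t = √[μ(2/r − 1/a_t)] = 1.479 km/s.
Δv₂ = |v_t − v_c| = |1.479 − 2.901| = 1.422 km/s.

Δv₂ = 1.422 km/s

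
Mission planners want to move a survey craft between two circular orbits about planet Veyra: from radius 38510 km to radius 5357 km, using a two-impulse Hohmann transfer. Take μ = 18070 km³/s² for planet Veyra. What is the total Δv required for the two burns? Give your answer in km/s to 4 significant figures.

Δv = 0.9435 km/s

The Hohmann ellipse has a_t = (r₁ + r₂)/2 = 21933.5 km.
At r₁ the circular-orbit speed is v₁ = √(μ/r₁) = 0.6850 km/s.
On the transfer ellipse at r₁, vis-viva gives v_a = √[μ(2/r₁ − 1/a_t)] = 0.3385 km/s.
First burn Δv₁ = |v_a − v₁| = 0.3465 km/s.
Circular speed at r₂: v₂ = √(μ/r₂) = 1.837 km/s.
Transfer-orbit speed at r₂: v_p = √[μ(2/r₂ − 1/a_t)] = 2.434 km/s.
Second burn Δv₂ = |v₂ − v_p| = 0.5970 km/s.
Total Δv = Δv₁ + Δv₂ = 0.9435 km/s.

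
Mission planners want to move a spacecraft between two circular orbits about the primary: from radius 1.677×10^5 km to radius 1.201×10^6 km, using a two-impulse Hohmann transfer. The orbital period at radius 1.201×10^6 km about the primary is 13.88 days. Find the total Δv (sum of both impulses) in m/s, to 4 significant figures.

From Kepler's third law T² = 4π²r³/μ at r = 1.201×10^6 km, T = 13.88 days = 13.88 × 86400 s = 1.199232×10^6 s: μ = 4π²r³/T² = 4.75535×10^7 km³/s².
Transfer-ellipse semi-major axis a_t = (r₁ + r₂)/2 = (1.677×10^5 + 1.201×10^6)/2 = 6.8435×10^5 km.
Circular speed at r₁: v₁ = √(μ/r₁) = √(4.75535×10^7/1.677×10^5) = 16.83932 km/s.
Transfer-orbit speed at r₁ (vis-viva equation): v_p = √[μ(2/r₁ − 1/a_t)] = 22.30781 km/s.
First burn Δv₁ = |v_p − v₁| = 5.468 km/s.
At r₂, v₂ = √(μ/r₂) = 6.29245 km/s.
Transfer-orbit speed at r₂: v_a = √[μ(2/r₂ − 1/a_t)] = 3.11492 km/s.
Second burn Δv₂ = |v₂ − v_a| = 3.178 km/s.
Δv = Δv₁ + Δv₂ = 5.468 + 3.178 = 8.646 km/s.

Δv = 8646 m/s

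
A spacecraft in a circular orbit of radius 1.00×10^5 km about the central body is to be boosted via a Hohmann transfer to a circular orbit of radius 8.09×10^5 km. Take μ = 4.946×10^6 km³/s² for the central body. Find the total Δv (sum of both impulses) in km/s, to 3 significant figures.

The Hohmann ellipse has a_t = (r₁ + r₂)/2 = 4.545×10^5 km.
Circular speed at r₁: v₁ = √(μ/r₁) = √(4.946×10^6/1.000×10^5) = 7.033 km/s.
On the transfer ellipse at r₁, v² = μ(2/r − 1/a) gives v_p = √[μ(2/r₁ − 1/a_t)] = 9.383 km/s.
First burn Δv₁ = |v_p − v₁| = 2.350 km/s.
Circular speed at r₂: v₂ = √(μ/r₂) = 2.473 km/s.
Transfer-orbit speed at r₂: v_a = √[μ(2/r₂ − 1/a_t)] = 1.160 km/s.
Second burn Δv₂ = |v₂ − v_a| = 1.313 km/s.
Δv = Δv₁ + Δv₂ = 2.350 + 1.313 = 3.663 km/s.

Δv = 3.66 km/s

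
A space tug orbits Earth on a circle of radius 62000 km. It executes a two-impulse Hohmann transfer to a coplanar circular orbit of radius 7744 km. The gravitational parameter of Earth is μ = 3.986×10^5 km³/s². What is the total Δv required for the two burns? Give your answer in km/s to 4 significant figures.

Semi-major axis of the transfer orbit: a_t = (62000 + 7744)/2 = 34872 km.
At r₁ the circular-orbit speed is v₁ = √(μ/r₁) = 2.536 km/s.
Transfer-orbit speed at r₁ (vis-viva equation): v_a = √[μ(2/r₁ − 1/a_t)] = 1.195 km/s.
First burn Δv₁ = |v_a − v₁| = 1.341 km/s.
At r₂, v₂ = √(μ/r₂) = 7.174 km/s.
Transfer-orbit speed at r₂: v_p = √[μ(2/r₂ − 1/a_t)] = 9.566 km/s.
Second burn Δv₂ = |v₂ − v_p| = 2.392 km/s.
Δv = Δv₁ + Δv₂ = 1.341 + 2.392 = 3.733 km/s.

Δv = 3.733 km/s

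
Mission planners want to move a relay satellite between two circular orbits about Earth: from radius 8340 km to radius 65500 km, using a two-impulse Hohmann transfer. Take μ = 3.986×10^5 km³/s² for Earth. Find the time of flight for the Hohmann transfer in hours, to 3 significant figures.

t = 9.81 hours

The Hohmann ellipse has a_t = (r₁ + r₂)/2 = 36920 km.
Transfer time t = π√(a_t³/μ) = π√((36920)³ / 3.986×10^5) = 35300 s.
Converting: 35300 s ÷ 3600 s/hour = 9.81 hours.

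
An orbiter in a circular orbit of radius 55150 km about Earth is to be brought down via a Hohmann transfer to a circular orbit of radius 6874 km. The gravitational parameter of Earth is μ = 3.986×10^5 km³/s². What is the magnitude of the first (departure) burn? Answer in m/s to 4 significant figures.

Δv₁ = 1423 m/s

Transfer-ellipse semi-major axis a_t = (r₁ + r₂)/2 = (55150 + 6874)/2 = 31012 km.
On the circular orbit at r = 55150 km, v_c = √(μ/r) = 2.6884 km/s.
Transfer-orbit speed at the same r (vis-viva, a = a_t): v_t = √[μ(2/r − 1/a_t)] = 1.2657 km/s.
Δv₁ = |v_t − v_c| = |1.2657 − 2.6884| = 1.423 km/s.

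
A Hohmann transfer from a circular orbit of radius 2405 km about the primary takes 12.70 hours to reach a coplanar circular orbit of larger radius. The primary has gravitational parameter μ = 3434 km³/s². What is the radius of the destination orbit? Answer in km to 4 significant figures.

r₂ = 15580 km

Transfer time t = 12.70 hours = 45720 s, and t = π√(a_t³/μ).
So a_t = (μ t²/π²)^(1/3) = (3434 × (45720)² / π²)^(1/3) = 8993.0 km.
Since a_t = (r₁ + r₂)/2, r₂ = 2a_t − r₁ = 2×8993.0 − 2405 = 15581 km.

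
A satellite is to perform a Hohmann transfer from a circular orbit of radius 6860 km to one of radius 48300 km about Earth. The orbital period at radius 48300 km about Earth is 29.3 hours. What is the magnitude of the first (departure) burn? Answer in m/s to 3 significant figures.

Δv₁ = 2470 m/s

From Kepler's third law T² = 4π²r³/μ at r = 48300 km, T = 29.3 hours = 29.3 × 3600 s = 1.0548×10^5 s: μ = 4π²r³/T² = 3.99817×10^5 km³/s².
Semi-major axis of the transfer orbit: a_t = (6860 + 48300)/2 = 27580 km.
On the circular orbit at r = 6860 km, v_c = √(μ/r) = 7.6343 km/s.
Transfer-orbit speed at the same r (vis-viva, a = a_t): v_t = √[μ(2/r − 1/a_t)] = 10.103 km/s.
Δv₁ = |v_t − v_c| = |10.103 − 7.6343| = 2.469 km/s.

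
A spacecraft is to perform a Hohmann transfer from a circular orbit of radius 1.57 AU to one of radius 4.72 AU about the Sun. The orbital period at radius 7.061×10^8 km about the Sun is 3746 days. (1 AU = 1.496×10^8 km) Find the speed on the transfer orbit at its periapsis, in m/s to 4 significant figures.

From Kepler's third law T² = 4π²r³/μ at r = 7.061×10^8 km, T = 3746 days = 3746 × 86400 s = 3.236544×10^8 s: μ = 4π²r³/T² = 1.32677×10^11 km³/s².
In km: r₁ = 1.57 × 1.496×10^8 = 2.34872×10^8 km; r₂ = 4.72 × 1.496×10^8 = 7.06112×10^8 km.
Semi-major axis of the transfer orbit: a_t = (2.34872×10^8 + 7.06112×10^8)/2 = 4.70492×10^8 km.
The periapsis of the transfer ellipse is at r = 2.34872×10^8 km.
Vis-viva: v = √[μ(2/r − 1/a_t)] = √[1.32677×10^11 × (2/2.34872×10^8 − 1/4.70492×10^8)] = 29.12 km/s.

v = 29120 m/s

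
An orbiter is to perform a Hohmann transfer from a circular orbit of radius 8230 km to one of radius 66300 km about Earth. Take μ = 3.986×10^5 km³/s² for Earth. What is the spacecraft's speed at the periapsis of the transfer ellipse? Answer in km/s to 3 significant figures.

Semi-major axis of the transfer orbit: a_t = (8230 + 66300)/2 = 37265 km.
At periapsis, r = 8230 km.
From the vis-viva equation, v = √[μ(2/r − 1/a_t)] = 9.283 km/s.

v = 9.28 km/s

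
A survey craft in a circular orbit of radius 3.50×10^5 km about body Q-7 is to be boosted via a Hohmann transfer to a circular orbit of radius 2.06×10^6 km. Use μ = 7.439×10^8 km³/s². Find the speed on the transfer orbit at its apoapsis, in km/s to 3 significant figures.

v = 10.2 km/s

The Hohmann ellipse has a_t = (r₁ + r₂)/2 = 1.205×10^6 km.
At apoapsis, r = 2.060×10^6 km.
From the vis-viva equation, v = √[μ(2/r − 1/a_t)] = 10.24 km/s.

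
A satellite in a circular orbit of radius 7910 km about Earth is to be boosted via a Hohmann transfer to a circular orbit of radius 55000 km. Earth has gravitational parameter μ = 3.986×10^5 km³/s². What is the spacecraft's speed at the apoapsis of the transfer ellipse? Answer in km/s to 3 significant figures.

Semi-major axis of the transfer orbit: a_t = (7910 + 55000)/2 = 31455 km.
The apoapsis of the transfer ellipse is at r = 55000 km.
Applying v² = μ(2/r − 1/a_t): v = 1.350 km/s.

v = 1.35 km/s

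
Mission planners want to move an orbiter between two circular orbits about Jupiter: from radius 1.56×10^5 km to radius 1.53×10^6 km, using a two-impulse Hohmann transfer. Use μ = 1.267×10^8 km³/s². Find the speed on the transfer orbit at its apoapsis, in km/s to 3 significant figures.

The Hohmann ellipse has a_t = (r₁ + r₂)/2 = 8.430×10^5 km.
The apoapsis of the transfer ellipse is at r = 1.530×10^6 km.
Applying v² = μ(2/r − 1/a_t): v = 3.915 km/s.

v = 3.91 km/s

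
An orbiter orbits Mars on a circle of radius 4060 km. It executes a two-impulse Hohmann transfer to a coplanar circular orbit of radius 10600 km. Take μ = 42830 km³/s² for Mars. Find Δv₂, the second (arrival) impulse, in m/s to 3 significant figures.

Δv₂ = 514 m/s

The Hohmann ellipse has a_t = (r₁ + r₂)/2 = 7330 km.
On the circular orbit at r = 10600 km, v_c = √(μ/r) = 2.0101 km/s.
Vis-viva on the transfer ellipse at r = 10600 km gives v_t = √[μ(2/r − 1/a_t)] = 1.4960 km/s.
Δv₂ = |v_t − v_c| = |1.4960 − 2.0101| = 0.5141 km/s.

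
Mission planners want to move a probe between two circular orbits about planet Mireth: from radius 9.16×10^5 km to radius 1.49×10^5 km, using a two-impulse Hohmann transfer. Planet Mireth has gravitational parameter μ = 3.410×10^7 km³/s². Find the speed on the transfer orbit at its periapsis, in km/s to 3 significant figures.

v = 19.8 km/s

The Hohmann ellipse has a_t = (r₁ + r₂)/2 = 5.325×10^5 km.
At periapsis, r = 1.490×10^5 km.
From the vis-viva equation, v = √[μ(2/r − 1/a_t)] = 19.84 km/s.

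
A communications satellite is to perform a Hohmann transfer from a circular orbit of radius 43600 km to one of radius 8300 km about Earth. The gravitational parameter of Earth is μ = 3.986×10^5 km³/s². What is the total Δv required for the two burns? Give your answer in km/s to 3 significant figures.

Semi-major axis of the transfer orbit: a_t = (43600 + 8300)/2 = 25950 km.
At r₁ the circular-orbit speed is v₁ = √(μ/r₁) = 3.0236 km/s.
On the transfer ellipse at r₁, vis-viva gives v_a = √[μ(2/r₁ − 1/a_t)] = 1.7100 km/s.
First burn Δv₁ = |v_a − v₁| = 1.3136 km/s.
Circular speed at r₂: v₂ = √(μ/r₂) = 6.9299 km/s.
Transfer-orbit speed at r₂: v_p = √[μ(2/r₂ − 1/a_t)] = 8.9826 km/s.
Second burn Δv₂ = |v₂ − v_p| = 2.0527 km/s.
Δv = Δv₁ + Δv₂ = 1.3136 + 2.0527 = 3.366 km/s.

Δv = 3.37 km/s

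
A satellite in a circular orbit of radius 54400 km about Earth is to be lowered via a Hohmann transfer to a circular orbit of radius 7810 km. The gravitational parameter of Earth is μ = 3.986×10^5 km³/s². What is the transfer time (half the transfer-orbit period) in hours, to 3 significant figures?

t = 7.58 hours

Semi-major axis of the transfer orbit: a_t = (54400 + 7810)/2 = 31105 km.
By Kepler's third law the transfer-orbit period is T = 2π√(a_t³/μ), so t = T/2 = 27300 s.
Converting: 27300 s ÷ 3600 s/hour = 7.58 hours.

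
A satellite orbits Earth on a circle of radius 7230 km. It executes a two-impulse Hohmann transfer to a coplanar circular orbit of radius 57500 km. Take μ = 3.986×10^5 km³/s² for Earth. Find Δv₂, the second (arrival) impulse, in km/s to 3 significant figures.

Semi-major axis of the transfer orbit: a_t = (7230 + 57500)/2 = 32365 km.
On the circular orbit at r = 57500 km, v_c = √(μ/r) = 2.63290 km/s.
Transfer-orbit speed at the same r (vis-viva, a = a_t): v_t = √[μ(2/r − 1/a_t)] = 1.24442 km/s.
Δv₂ = |v_t − v_c| = |1.24442 − 2.63290| = 1.388 km/s.

Δv₂ = 1.39 km/s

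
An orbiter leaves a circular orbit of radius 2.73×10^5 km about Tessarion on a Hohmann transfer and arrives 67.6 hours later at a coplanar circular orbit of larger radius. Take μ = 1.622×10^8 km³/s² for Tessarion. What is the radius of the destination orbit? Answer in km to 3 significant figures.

Transfer time t = 67.6 hours = 2.4336×10^5 s, and t = π√(a_t³/μ).
So a_t = (μ t²/π²)^(1/3) = (1.622×10^8 × (2.4336×10^5)² / π²)^(1/3) = 9.9102×10^5 km.
Since a_t = (r₁ + r₂)/2, r₂ = 2a_t − r₁ = 2×9.9102×10^5 − 2.730×10^5 = 1.70904×10^6 km.

r₂ = 1.71×10^6 km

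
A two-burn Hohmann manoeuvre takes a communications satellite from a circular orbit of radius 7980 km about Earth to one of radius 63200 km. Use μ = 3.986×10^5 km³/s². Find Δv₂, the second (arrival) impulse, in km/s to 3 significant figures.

Δv₂ = 1.32 km/s

The Hohmann ellipse has a_t = (r₁ + r₂)/2 = 35590 km.
Circular speed at r = 63200 km: v_c = √(μ/r) = 2.511 km/s.
Transfer-orbit speed at the same r (vis-viva, a = a_t): v_t = √[μ(2/r − 1/a_t)] = 1.189 km/s.
Δv₂ = |v_t − v_c| = |1.189 − 2.511| = 1.322 km/s.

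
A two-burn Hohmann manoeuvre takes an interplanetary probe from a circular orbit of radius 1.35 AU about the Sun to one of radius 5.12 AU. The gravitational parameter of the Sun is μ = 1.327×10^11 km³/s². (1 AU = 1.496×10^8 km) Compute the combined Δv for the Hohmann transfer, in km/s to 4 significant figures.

In km: r₁ = 1.35 × 1.496×10^8 = 2.0196×10^8 km; r₂ = 5.12 × 1.496×10^8 = 7.65952×10^8 km.
Semi-major axis of the transfer orbit: a_t = (2.0196×10^8 + 7.65952×10^8)/2 = 4.83956×10^8 km.
Circular speed at r₁: v₁ = √(μ/r₁) = √(1.327×10^11/2.0196×10^8) = 25.6332 km/s.
Transfer-orbit speed at r₁ (v² = μ(2/r − 1/a)): v_p = √[μ(2/r₁ − 1/a_t)] = 32.2478 km/s.
First burn Δv₁ = |v_p − v₁| = 6.6146 km/s.
At r₂, v₂ = √(μ/r₂) = 13.16239 km/s.
Transfer-orbit speed at r₂: v_a = √[μ(2/r₂ − 1/a_t)] = 8.502848 km/s.
Second burn Δv₂ = |v₂ − v_a| = 4.6595 km/s.
Total Δv = Δv₁ + Δv₂ = 11.27 km/s.

Δv = 11.27 km/s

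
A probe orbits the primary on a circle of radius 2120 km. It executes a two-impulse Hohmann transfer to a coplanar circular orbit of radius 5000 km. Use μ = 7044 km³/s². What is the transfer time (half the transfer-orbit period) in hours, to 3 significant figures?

t = 2.21 hours

Semi-major axis of the transfer orbit: a_t = (2120 + 5000)/2 = 3560 km.
Half the transfer-orbit period gives t = π√(a_t³/μ) = 7951 s.
Converting: 7951 s ÷ 3600 s/hour = 2.21 hours.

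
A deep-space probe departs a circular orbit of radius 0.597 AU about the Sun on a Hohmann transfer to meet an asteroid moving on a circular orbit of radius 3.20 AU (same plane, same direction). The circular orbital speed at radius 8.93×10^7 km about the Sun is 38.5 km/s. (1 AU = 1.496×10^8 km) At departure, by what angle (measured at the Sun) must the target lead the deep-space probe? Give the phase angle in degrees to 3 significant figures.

From the circular-orbit relation v² = μ/r at r = 8.93×10^7 km: μ = v²r = (38.5)² × 8.93×10^7 = 1.32365×10^11 km³/s².
In km: r₁ = 0.597 × 1.496×10^8 = 8.93112×10^7 km; r₂ = 3.20 × 1.496×10^8 = 4.7872×10^8 km.
Semi-major axis of the transfer orbit: a_t = (8.93112×10^7 + 4.7872×10^8)/2 = 2.840156×10^8 km.
Transfer time t = π√(a_t³/μ) = 4.133108×10^7 s.
The target's mean motion on its circular orbit is ω₂ = √(μ/r₂³) = 3.473474×10^-8 rad/s.
Angle swept by the target during transfer: ω₂·t = 1.435624 rad = 82.26°.
Arrival is 180° from departure on the ellipse, so φ = 180° − 82.26° = 97.7°.

φ = 97.7°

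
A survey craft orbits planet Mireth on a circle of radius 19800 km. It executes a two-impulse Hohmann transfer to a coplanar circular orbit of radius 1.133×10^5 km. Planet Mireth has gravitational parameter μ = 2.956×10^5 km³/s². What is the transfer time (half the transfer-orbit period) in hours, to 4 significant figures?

t = 27.56 hours

Semi-major axis of the transfer orbit: a_t = (19800 + 1.133×10^5)/2 = 66550 km.
Transfer time t = π√(a_t³/μ) = π√((66550)³ / 2.956×10^5) = 99200 s.
Converting: 99200 s ÷ 3600 s/hour = 27.56 hours.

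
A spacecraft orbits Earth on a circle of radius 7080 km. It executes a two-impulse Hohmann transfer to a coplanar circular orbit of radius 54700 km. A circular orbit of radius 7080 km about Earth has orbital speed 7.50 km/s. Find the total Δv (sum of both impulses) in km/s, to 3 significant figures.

From the circular-orbit relation v² = μ/r at r = 7080 km: μ = v²r = (7.50)² × 7080 = 3.98250×10^5 km³/s².
Transfer-ellipse semi-major axis a_t = (r₁ + r₂)/2 = (7080 + 54700)/2 = 30890 km.
At r₁ the circular-orbit speed is v₁ = √(μ/r₁) = 7.5000 km/s.
On the transfer ellipse at r₁, vis-viva equation gives v_p = √[μ(2/r₁ − 1/a_t)] = 9.9804 km/s.
First burn Δv₁ = |v_p − v₁| = 2.4804 km/s.
Circular speed at r₂: v₂ = √(μ/r₂) = 2.6983 km/s.
Transfer-orbit speed at r₂: v_a = √[μ(2/r₂ − 1/a_t)] = 1.2918 km/s.
Second burn Δv₂ = |v₂ − v_a| = 1.4065 km/s.
Total Δv = Δv₁ + Δv₂ = 3.887 km/s.

Δv = 3.89 km/s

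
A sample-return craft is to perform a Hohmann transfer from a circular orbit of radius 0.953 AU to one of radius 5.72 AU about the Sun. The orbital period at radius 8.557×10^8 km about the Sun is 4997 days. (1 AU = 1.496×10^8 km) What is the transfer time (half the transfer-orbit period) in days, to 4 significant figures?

t = 1113 days

From Kepler's third law T² = 4π²r³/μ at r = 8.557×10^8 km, T = 4997 days = 4997 × 86400 s = 4.317408×10^8 s: μ = 4π²r³/T² = 1.32702×10^11 km³/s².
In km: r₁ = 0.953 × 1.496×10^8 = 1.425688×10^8 km; r₂ = 5.72 × 1.496×10^8 = 8.55712×10^8 km.
The Hohmann ellipse has a_t = (r₁ + r₂)/2 = 4.991404×10^8 km.
By Kepler's third law the transfer-orbit period is T = 2π√(a_t³/μ), so t = T/2 = 9.617×10^7 s.
Converting: 9.617×10^7 s ÷ 86400 s/day = 1113 days.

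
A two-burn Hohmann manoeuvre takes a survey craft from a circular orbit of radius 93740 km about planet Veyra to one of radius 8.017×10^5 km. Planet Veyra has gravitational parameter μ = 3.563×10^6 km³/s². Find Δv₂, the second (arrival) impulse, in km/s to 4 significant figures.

Transfer-ellipse semi-major axis a_t = (r₁ + r₂)/2 = (93740 + 8.017×10^5)/2 = 4.4772×10^5 km.
On the circular orbit at r = 8.017×10^5 km, v_c = √(μ/r) = 2.1082 km/s.
Transfer-orbit speed at the same r (vis-viva, a = a_t): v_t = √[μ(2/r − 1/a_t)] = 0.96463 km/s.
Δv₂ = |v_t − v_c| = |0.96463 − 2.1082| = 1.144 km/s.

Δv₂ = 1.144 km/s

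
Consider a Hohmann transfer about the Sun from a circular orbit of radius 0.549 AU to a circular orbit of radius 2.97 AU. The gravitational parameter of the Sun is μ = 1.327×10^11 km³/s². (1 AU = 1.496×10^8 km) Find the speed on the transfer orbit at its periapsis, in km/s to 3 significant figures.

v = 52.2 km/s

In km: r₁ = 0.549 × 1.496×10^8 = 8.21304×10^7 km; r₂ = 2.97 × 1.496×10^8 = 4.44312×10^8 km.
Semi-major axis of the transfer orbit: a_t = (8.21304×10^7 + 4.44312×10^8)/2 = 2.632212×10^8 km.
The periapsis of the transfer ellipse is at r = 8.21304×10^7 km.
Vis-viva: v = √[μ(2/r − 1/a_t)] = √[1.327×10^11 × (2/8.21304×10^7 − 1/2.632212×10^8)] = 52.22 km/s.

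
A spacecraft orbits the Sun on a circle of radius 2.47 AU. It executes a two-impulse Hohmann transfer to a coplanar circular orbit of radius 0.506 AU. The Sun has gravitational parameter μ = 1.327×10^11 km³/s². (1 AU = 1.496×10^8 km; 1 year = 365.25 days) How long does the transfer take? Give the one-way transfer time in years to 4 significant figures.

t = 0.9076 years

In km: r₁ = 2.47 × 1.496×10^8 = 3.69512×10^8 km; r₂ = 0.506 × 1.496×10^8 = 7.56976×10^7 km.
The Hohmann ellipse has a_t = (r₁ + r₂)/2 = 2.226048×10^8 km.
Half the transfer-orbit period gives t = π√(a_t³/μ) = 2.8643×10^7 s.
Converting: 2.8643×10^7 s ÷ 3.15576×10^7 s/year (365.25 × 86400) = 0.9076 years.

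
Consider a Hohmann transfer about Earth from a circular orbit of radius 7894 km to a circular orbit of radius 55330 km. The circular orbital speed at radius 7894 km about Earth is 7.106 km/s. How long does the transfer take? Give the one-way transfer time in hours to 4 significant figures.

From the circular-orbit relation v² = μ/r at r = 7894 km: μ = v²r = (7.106)² × 7894 = 3.98609×10^5 km³/s².
Transfer-ellipse semi-major axis a_t = (r₁ + r₂)/2 = (7894 + 55330)/2 = 31612 km.
By Kepler's third law the transfer-orbit period is T = 2π√(a_t³/μ), so t = T/2 = 27970 s.
Converting: 27970 s ÷ 3600 s/hour = 7.769 hours.

t = 7.769 hours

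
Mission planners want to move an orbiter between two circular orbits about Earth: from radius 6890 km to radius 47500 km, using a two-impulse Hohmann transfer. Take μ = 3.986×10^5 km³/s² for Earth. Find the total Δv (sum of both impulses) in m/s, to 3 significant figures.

Δv = 3880 m/s

The Hohmann ellipse has a_t = (r₁ + r₂)/2 = 27195 km.
Circular speed at r₁: v₁ = √(μ/r₁) = √(3.986×10^5/6890) = 7.6060 km/s.
Transfer-orbit speed at r₁ (vis-viva equation): v_p = √[μ(2/r₁ − 1/a_t)] = 10.052 km/s.
First burn Δv₁ = |v_p − v₁| = 2.446 km/s.
At r₂, v₂ = √(μ/r₂) = 2.897 km/s.
Transfer-orbit speed at r₂: v_a = √[μ(2/r₂ − 1/a_t)] = 1.458 km/s.
Second burn Δv₂ = |v₂ − v_a| = 1.439 km/s.
Δv = Δv₁ + Δv₂ = 2.446 + 1.439 = 3.885 km/s.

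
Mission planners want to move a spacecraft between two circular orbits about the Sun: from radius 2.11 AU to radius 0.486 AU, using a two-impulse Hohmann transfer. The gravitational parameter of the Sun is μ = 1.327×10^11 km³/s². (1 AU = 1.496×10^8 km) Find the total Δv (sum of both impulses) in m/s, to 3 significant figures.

In km: r₁ = 2.11 × 1.496×10^8 = 3.15656×10^8 km; r₂ = 0.486 × 1.496×10^8 = 7.27056×10^7 km.
Transfer-ellipse semi-major axis a_t = (r₁ + r₂)/2 = (3.15656×10^8 + 7.27056×10^7)/2 = 1.941808×10^8 km.
At r₁ the circular-orbit speed is v₁ = √(μ/r₁) = 20.5035 km/s.
Transfer-orbit speed at r₁ (vis-viva equation): v_a = √[μ(2/r₁ − 1/a_t)] = 12.5461 km/s.
First burn Δv₁ = |v_a − v₁| = 7.957 km/s.
Circular speed at r₂: v₂ = √(μ/r₂) = 42.72 km/s.
Transfer-orbit speed at r₂: v_p = √[μ(2/r₂ − 1/a_t)] = 54.47 km/s.
Second burn Δv₂ = |v₂ − v_p| = 11.75 km/s.
Δv = Δv₁ + Δv₂ = 7.957 + 11.75 = 19.71 km/s.

Δv = 19700 m/s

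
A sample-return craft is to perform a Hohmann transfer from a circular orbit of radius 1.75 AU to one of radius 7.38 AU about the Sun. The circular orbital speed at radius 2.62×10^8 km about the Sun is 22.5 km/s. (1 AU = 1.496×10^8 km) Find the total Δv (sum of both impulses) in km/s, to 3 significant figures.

Δv = 10.3 km/s

From the circular-orbit relation v² = μ/r at r = 2.62×10^8 km: μ = v²r = (22.5)² × 2.62×10^8 = 1.32638×10^11 km³/s².
In km: r₁ = 1.75 × 1.496×10^8 = 2.618×10^8 km; r₂ = 7.38 × 1.496×10^8 = 1.104048×10^9 km.
Semi-major axis of the transfer orbit: a_t = (2.618×10^8 + 1.104048×10^9)/2 = 6.82924×10^8 km.
At r₁ the circular-orbit speed is v₁ = √(μ/r₁) = 22.5086 km/s.
On the transfer ellipse at r₁, vis-viva equation gives v_p = √[μ(2/r₁ − 1/a_t)] = 28.6191 km/s.
First burn Δv₁ = |v_p − v₁| = 6.1105 km/s.
At r₂, v₂ = √(μ/r₂) = 10.9607 km/s.
Transfer-orbit speed at r₂: v_a = √[μ(2/r₂ − 1/a_t)] = 6.78637 km/s.
Second burn Δv₂ = |v₂ − v_a| = 4.1743 km/s.
Total Δv = Δv₁ + Δv₂ = 10.28 km/s.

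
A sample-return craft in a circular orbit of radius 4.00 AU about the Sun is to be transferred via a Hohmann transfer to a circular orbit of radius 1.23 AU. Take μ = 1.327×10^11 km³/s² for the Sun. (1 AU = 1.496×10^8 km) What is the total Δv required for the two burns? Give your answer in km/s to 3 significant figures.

Δv = 11.0 km/s

In km: r₁ = 4.00 × 1.496×10^8 = 5.984×10^8 km; r₂ = 1.23 × 1.496×10^8 = 1.84008×10^8 km.
The Hohmann ellipse has a_t = (r₁ + r₂)/2 = 3.91204×10^8 km.
At r₁ the circular-orbit speed is v₁ = √(μ/r₁) = 14.8915 km/s.
Transfer-orbit speed at r₁ (vis-viva equation): v_a = √[μ(2/r₁ − 1/a_t)] = 10.2131 km/s.
First burn Δv₁ = |v_a − v₁| = 4.678 km/s.
At r₂, v₂ = √(μ/r₂) = 26.8545 km/s.
Transfer-orbit speed at r₂: v_p = √[μ(2/r₂ − 1/a_t)] = 33.2132 km/s.
Second burn Δv₂ = |v₂ − v_p| = 6.359 km/s.
Total Δv = Δv₁ + Δv₂ = 11.04 km/s.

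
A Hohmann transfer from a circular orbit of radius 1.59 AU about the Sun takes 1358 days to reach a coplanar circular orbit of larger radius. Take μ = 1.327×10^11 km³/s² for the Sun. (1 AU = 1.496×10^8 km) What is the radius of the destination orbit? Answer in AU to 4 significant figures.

In km: r₁ = 1.59 × 1.496×10^8 = 2.37864×10^8 km.
Transfer time t = 1358 days = 1.173312×10^8 s, and t = π√(a_t³/μ).
So a_t = (μ t²/π²)^(1/3) = (1.327×10^11 × (1.173312×10^8)² / π²)^(1/3) = 5.6990×10^8 km.
Since a_t = (r₁ + r₂)/2, r₂ = 2a_t − r₁ = 2×5.6990×10^8 − 2.37864×10^8 = 9.01936×10^8 km.
In AU: r₂ = 9.01936×10^8 / 1.496×10^8 = 6.029 AU.

r₂ = 6.029 AU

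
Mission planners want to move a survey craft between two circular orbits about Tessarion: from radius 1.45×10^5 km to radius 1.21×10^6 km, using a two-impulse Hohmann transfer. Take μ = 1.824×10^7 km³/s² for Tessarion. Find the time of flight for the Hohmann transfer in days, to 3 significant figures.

Transfer-ellipse semi-major axis a_t = (r₁ + r₂)/2 = (1.450×10^5 + 1.210×10^6)/2 = 6.775×10^5 km.
By Kepler's third law the transfer-orbit period is T = 2π√(a_t³/μ), so t = T/2 = 4.102×10^5 s.
Converting: 4.102×10^5 s ÷ 86400 s/day = 4.75 days.

t = 4.75 days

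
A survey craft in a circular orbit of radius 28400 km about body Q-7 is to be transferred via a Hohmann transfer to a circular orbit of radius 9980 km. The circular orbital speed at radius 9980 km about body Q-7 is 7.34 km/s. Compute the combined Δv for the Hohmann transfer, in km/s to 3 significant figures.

From the circular-orbit relation v² = μ/r at r = 9980 km: μ = v²r = (7.34)² × 9980 = 5.37678×10^5 km³/s².
The Hohmann ellipse has a_t = (r₁ + r₂)/2 = 19190 km.
At r₁ the circular-orbit speed is v₁ = √(μ/r₁) = 4.3511 km/s.
On the transfer ellipse at r₁, vis-viva equation gives v_a = √[μ(2/r₁ − 1/a_t)] = 3.1378 km/s.
First burn Δv₁ = |v_a − v₁| = 1.2133 km/s.
At r₂, v₂ = √(μ/r₂) = 7.3400 km/s.
Transfer-orbit speed at r₂: v_p = √[μ(2/r₂ − 1/a_t)] = 8.9293 km/s.
Second burn Δv₂ = |v₂ − v_p| = 1.5893 km/s.
Δv = Δv₁ + Δv₂ = 1.2133 + 1.5893 = 2.803 km/s.

Δv = 2.80 km/s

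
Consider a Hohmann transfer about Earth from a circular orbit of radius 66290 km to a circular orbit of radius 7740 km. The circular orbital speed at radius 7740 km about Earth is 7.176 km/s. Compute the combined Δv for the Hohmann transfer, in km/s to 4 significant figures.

From the circular-orbit relation v² = μ/r at r = 7740 km: μ = v²r = (7.176)² × 7740 = 3.98571×10^5 km³/s².
The Hohmann ellipse has a_t = (r₁ + r₂)/2 = 37015 km.
Circular speed at r₁: v₁ = √(μ/r₁) = √(3.98571×10^5/66290) = 2.452 km/s.
On the transfer ellipse at r₁, v² = μ(2/r − 1/a) gives v_a = √[μ(2/r₁ − 1/a_t)] = 1.121 km/s.
First burn Δv₁ = |v_a − v₁| = 1.331 km/s.
At r₂, v₂ = √(μ/r₂) = 7.176 km/s.
Transfer-orbit speed at r₂: v_p = √[μ(2/r₂ − 1/a_t)] = 9.603 km/s.
Second burn Δv₂ = |v₂ − v_p| = 2.427 km/s.
Δv = Δv₁ + Δv₂ = 1.331 + 2.427 = 3.758 km/s.

Δv = 3.758 km/s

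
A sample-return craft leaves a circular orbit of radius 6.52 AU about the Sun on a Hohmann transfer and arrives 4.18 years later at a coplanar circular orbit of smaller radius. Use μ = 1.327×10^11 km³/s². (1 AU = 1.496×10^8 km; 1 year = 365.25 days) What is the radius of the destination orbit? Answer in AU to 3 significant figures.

In km: r₁ = 6.52 × 1.496×10^8 = 9.75392×10^8 km.
Transfer time t = 4.18 years × 365.25 × 86400 s = 1.31910768×10^8 s, and t = π√(a_t³/μ).
So a_t = (μ t²/π²)^(1/3) = (1.327×10^11 × (1.31910768×10^8)² / π²)^(1/3) = 6.1618×10^8 km.
Since a_t = (r₁ + r₂)/2, r₂ = 2a_t − r₁ = 2×6.1618×10^8 − 9.75392×10^8 = 2.56968×10^8 km.
In AU: r₂ = 2.56968×10^8 / 1.496×10^8 = 1.72 AU.

r₂ = 1.72 AU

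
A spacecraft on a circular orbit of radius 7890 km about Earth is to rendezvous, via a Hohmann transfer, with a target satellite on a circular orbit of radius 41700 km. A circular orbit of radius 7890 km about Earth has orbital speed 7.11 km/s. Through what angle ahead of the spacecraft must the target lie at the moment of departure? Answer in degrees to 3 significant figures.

From the circular-orbit relation v² = μ/r at r = 7890 km: μ = v²r = (7.11)² × 7890 = 3.98856×10^5 km³/s².
The Hohmann ellipse has a_t = (r₁ + r₂)/2 = 24795 km.
Transfer time t = π√(a_t³/μ) = 19420 s.
The target's mean motion on its circular orbit is ω₂ = √(μ/r₂³) = 7.417×10^-5 rad/s.
Angle swept by the target during transfer: ω₂·t = 1.4404 rad = 82.53°.
Arrival is 180° from departure on the ellipse, so φ = 180° − 82.53° = 97.5°.

φ = 97.5°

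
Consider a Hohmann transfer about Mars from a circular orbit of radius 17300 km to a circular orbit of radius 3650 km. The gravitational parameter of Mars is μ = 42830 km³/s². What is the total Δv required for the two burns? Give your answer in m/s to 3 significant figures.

Δv = 1620 m/s

The Hohmann ellipse has a_t = (r₁ + r₂)/2 = 10475 km.
Circular speed at r₁: v₁ = √(μ/r₁) = √(42830/17300) = 1.5734 km/s.
On the transfer ellipse at r₁, v² = μ(2/r − 1/a) gives v_a = √[μ(2/r₁ − 1/a_t)] = 0.92880 km/s.
First burn Δv₁ = |v_a − v₁| = 0.6446 km/s.
At r₂, v₂ = √(μ/r₂) = 3.4255 km/s.
Transfer-orbit speed at r₂: v_p = √[μ(2/r₂ − 1/a_t)] = 4.4022 km/s.
Second burn Δv₂ = |v₂ − v_p| = 0.9767 km/s.
Δv = Δv₁ + Δv₂ = 0.6446 + 0.9767 = 1.621 km/s.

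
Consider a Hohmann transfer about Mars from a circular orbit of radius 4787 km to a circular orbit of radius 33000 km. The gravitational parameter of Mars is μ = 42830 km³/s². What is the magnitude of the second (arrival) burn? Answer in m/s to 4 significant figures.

Transfer-ellipse semi-major axis a_t = (r₁ + r₂)/2 = (4787 + 33000)/2 = 18893.5 km.
On the circular orbit at r = 33000 km, v_c = √(μ/r) = 1.13924 km/s.
Transfer-orbit speed at the same r (vis-viva, a = a_t): v_t = √[μ(2/r − 1/a_t)] = 0.573446 km/s.
Δv₂ = |v_t − v_c| = |0.573446 − 1.13924| = 0.5658 km/s.

Δv₂ = 565.8 m/s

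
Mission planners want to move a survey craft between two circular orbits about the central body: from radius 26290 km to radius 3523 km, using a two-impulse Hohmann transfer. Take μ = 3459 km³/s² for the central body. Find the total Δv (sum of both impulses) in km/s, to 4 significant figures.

Transfer-ellipse semi-major axis a_t = (r₁ + r₂)/2 = (26290 + 3523)/2 = 14906.5 km.
Circular speed at r₁: v₁ = √(μ/r₁) = √(3459/26290) = 0.3627 km/s.
Transfer-orbit speed at r₁ (vis-viva equation): v_a = √[μ(2/r₁ − 1/a_t)] = 0.1763 km/s.
First burn Δv₁ = |v_a − v₁| = 0.1864 km/s.
Circular speed at r₂: v₂ = √(μ/r₂) = 0.99088 km/s.
Transfer-orbit speed at r₂: v_p = √[μ(2/r₂ − 1/a_t)] = 1.3159 km/s.
Second burn Δv₂ = |v₂ − v_p| = 0.3250 km/s.
Total Δv = Δv₁ + Δv₂ = 0.5114 km/s.

Δv = 0.5114 km/s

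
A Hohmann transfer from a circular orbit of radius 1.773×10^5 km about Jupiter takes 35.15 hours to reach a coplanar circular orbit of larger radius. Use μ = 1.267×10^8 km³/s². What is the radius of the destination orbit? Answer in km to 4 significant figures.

Transfer time t = 35.15 hours = 1.2654×10^5 s, and t = π√(a_t³/μ).
So a_t = (μ t²/π²)^(1/3) = (1.267×10^8 × (1.2654×10^5)² / π²)^(1/3) = 5.9017×10^5 km.
Since a_t = (r₁ + r₂)/2, r₂ = 2a_t − r₁ = 2×5.9017×10^5 − 1.773×10^5 = 1.00304×10^6 km.

r₂ = 1.003×10^6 km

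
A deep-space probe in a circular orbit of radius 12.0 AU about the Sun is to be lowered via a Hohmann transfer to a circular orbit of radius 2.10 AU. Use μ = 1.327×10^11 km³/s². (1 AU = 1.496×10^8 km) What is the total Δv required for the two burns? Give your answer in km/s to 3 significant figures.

In km: r₁ = 12.0 × 1.496×10^8 = 1.7952×10^9 km; r₂ = 2.10 × 1.496×10^8 = 3.1416×10^8 km.
Semi-major axis of the transfer orbit: a_t = (1.7952×10^9 + 3.1416×10^8)/2 = 1.05468×10^9 km.
At r₁ the circular-orbit speed is v₁ = √(μ/r₁) = 8.5976 km/s.
On the transfer ellipse at r₁, vis-viva equation gives v_a = √[μ(2/r₁ − 1/a_t)] = 4.6924 km/s.
First burn Δv₁ = |v_a − v₁| = 3.905 km/s.
Circular speed at r₂: v₂ = √(μ/r₂) = 20.5523 km/s.
Transfer-orbit speed at r₂: v_p = √[μ(2/r₂ − 1/a_t)] = 26.8137 km/s.
Second burn Δv₂ = |v₂ − v_p| = 6.261 km/s.
Total Δv = Δv₁ + Δv₂ = 10.17 km/s.

Δv = 10.2 km/s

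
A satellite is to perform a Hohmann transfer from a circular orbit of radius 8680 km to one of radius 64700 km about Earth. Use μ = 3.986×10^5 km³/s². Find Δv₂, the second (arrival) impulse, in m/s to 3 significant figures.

The Hohmann ellipse has a_t = (r₁ + r₂)/2 = 36690 km.
Circular speed at r = 64700 km: v_c = √(μ/r) = 2.482 km/s.
Transfer-orbit speed at the same r (vis-viva, a = a_t): v_t = √[μ(2/r − 1/a_t)] = 1.207 km/s.
Δv₂ = |v_t − v_c| = |1.207 − 2.482| = 1.275 km/s.

Δv₂ = 1270 m/s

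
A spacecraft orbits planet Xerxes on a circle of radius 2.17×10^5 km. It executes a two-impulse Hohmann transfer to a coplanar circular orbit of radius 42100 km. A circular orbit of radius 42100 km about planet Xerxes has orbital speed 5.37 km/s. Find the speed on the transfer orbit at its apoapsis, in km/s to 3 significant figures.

v = 1.35 km/s

From the circular-orbit relation v² = μ/r at r = 42100 km: μ = v²r = (5.37)² × 42100 = 1.21403×10^6 km³/s².
The Hohmann ellipse has a_t = (r₁ + r₂)/2 = 1.2955×10^5 km.
The apoapsis of the transfer ellipse is at r = 2.170×10^5 km.
From the vis-viva equation, v = √[μ(2/r − 1/a_t)] = 1.348 km/s.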